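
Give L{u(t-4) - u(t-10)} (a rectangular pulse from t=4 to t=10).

L{u(t-a)} = e^(-as)/s. L{u(t-4) - u(t-10)} = (e^(-4s) - e^(-10s))/s

Final answer: (e^(-4s) - e^(-10s))/s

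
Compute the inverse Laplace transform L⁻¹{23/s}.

L⁻¹{c/s} = c, so L⁻¹{23/s} = 23

Final answer: 23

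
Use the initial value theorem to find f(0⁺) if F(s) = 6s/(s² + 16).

f(0⁺) = lim_{s→∞} s·6s/(s² + 16) = lim_{s→∞} 6s²/(s² + 16) = 6

Final answer: 6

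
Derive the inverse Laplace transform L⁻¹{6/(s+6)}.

L⁻¹{1/(s-a)} = e^(at), so L⁻¹{1/(s+6)} = e^(-6t), and L⁻¹{6/(s+6)} = 6·e^(-6t)

Final answer: 6·e^(-6t)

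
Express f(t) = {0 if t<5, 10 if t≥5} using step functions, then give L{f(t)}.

f(t) = 10·u(t-5). L{u(t-5)} = e^(-5s)/s, so L{f(t)} = 10·e^(-5s)/s

Final answer: 10·e^(-5s)/s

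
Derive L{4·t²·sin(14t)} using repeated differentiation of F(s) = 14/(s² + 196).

F(s) = 14/(s² + 196). F'(s) = -28s/(s² + 196)². F''(s) = -28(196 - 3s²)/(s² + 196)³ = (84s² - 5488)/(s² + 196)³. So L{t²·sin(14t)} = (-1)² F''(s) = (84s² - 5488)/(s² + 196)³. Then L{4·t²·sin(14t)} = 4·(84s² - 5488)/(s² + 196)³ = (336s² - 21952)/(s² + 196)³

Final answer: (336s² - 21952)/(s² + 196)³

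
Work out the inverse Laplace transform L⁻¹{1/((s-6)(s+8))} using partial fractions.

Decompose: A/(s-6) + B/(s+8). A = 1/14, B = -1/14. f(t) = (e^(6t) - e^(-8t))/14

Final answer: (e^(6t) - e^(-8t))/14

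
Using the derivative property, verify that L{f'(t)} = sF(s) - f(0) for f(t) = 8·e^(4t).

f'(t) = 32e^(4t). Direct: L{f'(t)} = 32/(s-4). Property: s·8/(s-4) - 8 = (8s - 8(s-4))/(s-4) = 32/(s-4). ✓

Final answer: 32/(s-4)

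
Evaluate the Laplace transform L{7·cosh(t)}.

L{cosh(ωt)} = s/(s² - ω²), so L{cosh(t)} = s/(s² - 1). Then L{7·cosh(t)} = 7·s/(s² - 1) = 7s/(s² - 1)

Final answer: 7s/(s² - 1)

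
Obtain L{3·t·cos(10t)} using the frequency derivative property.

L{cos(10t)} = s/(s² + 100). Derivative: d/ds[s/(s² + 100)] = [(s² + 100) - s·2s]/(s² + 100)² = (100 - s²)/(s² + 100)². So L{t·cos(10t)} = -F'(s) = (s² - 100)/(s² + 100)². Then L{3·t·cos(10t)} = 3·(s² - 100)/(s² + 100)²

Final answer: 3·(s² - 100)/(s² + 100)²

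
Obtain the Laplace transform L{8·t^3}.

L{t^n} = n!/s^(n+1), so L{t^3} = 6/s^4. Then L{8·t^3} = 8·6/s^4 = 48/s^4

Final answer: 48/s^4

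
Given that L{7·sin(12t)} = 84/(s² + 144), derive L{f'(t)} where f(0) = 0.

L{f'(t)} = s·F(s) - f(0) = s·84/(s² + 144) - 0 = 84s/(s² + 144)

Final answer: 84s/(s² + 144)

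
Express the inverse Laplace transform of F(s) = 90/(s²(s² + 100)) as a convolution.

90/(s²(s² + 100)) = (1/s²)·(90/(s² + 100)) = L{t}·L{9·sin(10t)}. So f(t) = t*(9·sin(10t)) = ∫₀ᵗ 9τ·sin(10(t-τ)) dτ

Final answer: ∫₀ᵗ 9τ·sin(10(t-τ)) dτ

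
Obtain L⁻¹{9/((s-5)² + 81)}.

Form: b/((s-a)² + b²) → e^(at)sin(bt). With a=5, b=9

Final answer: e^(5t)·sin(9t)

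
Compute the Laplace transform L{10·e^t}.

L{e^(at)} = 1/(s-a), so L{e^t} = 1/(s-1). Then L{10·e^t} = 10/(s-1)

Final answer: 10/(s-1)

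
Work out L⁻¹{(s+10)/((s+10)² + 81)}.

Using frequency shift: L⁻¹{(s-a)/((s-a)² + b²)} = e^(at)cos(bt). Here a=-10, b=9

Final answer: e^(-10t)·cos(9t)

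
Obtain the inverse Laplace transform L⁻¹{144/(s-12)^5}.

L⁻¹{n!/(s-a)^(n+1)} = t^n·e^(at) with n=4, a=12. So L⁻¹{24/(s-12)^5} = t^4·e^(12t), and L⁻¹{144/(s-12)^5} = (144/24)·t^4·e^(12t) = 6·t^4·e^(12t)

Final answer: 6·t^4·e^(12t)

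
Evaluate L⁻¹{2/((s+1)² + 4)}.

Form: b/((s-a)² + b²) → e^(at)sin(bt). With a=-1, b=2

Final answer: e^(-t)·sin(2t)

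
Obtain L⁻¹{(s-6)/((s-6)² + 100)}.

Using frequency shift: L⁻¹{(s-a)/((s-a)² + b²)} = e^(at)cos(bt). Here a=6, b=10

Final answer: e^(6t)·cos(10t)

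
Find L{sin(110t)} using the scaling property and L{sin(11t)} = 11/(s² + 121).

Using L{f(at)} = (1/a)F(s/a) with a=10: L{sin(110t)} = (1/10) · 11/((s/10)² + 121) = (1/10) · 11·100/(s² + 12100) = 110/(s² + 12100)

Final answer: 110/(s² + 12100)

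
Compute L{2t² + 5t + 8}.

L{2t² + 5t + 8} = 2·2/s³ + 5/s² + 8/s = 4/s³ + 5/s² + 8/s

Final answer: 4/s³ + 5/s² + 8/s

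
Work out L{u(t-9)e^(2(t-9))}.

u(t-a)f(t-a) with f(t)=e^(2t). L{e^(2t)} = 1/(s-2). By time shift: e^(-9s)/(s-2)

Final answer: e^(-9s)/(s-2)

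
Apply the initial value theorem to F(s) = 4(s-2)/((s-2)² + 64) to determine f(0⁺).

f(0⁺) = lim_{s→∞} sF(s) = lim_{s→∞} 4s(s-2)/((s-2)² + 64) = 4

Final answer: 4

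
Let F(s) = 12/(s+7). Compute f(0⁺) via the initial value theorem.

f(0⁺) = lim_{s→∞} s·12/(s+7) = lim_{s→∞} 12s/(s+7) = 12

Final answer: 12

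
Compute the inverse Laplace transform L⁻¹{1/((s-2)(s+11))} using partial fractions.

Decompose: A/(s-2) + B/(s+11). A = 1/13, B = -1/13. f(t) = (e^(2t) - e^(-11t))/13

Final answer: (e^(2t) - e^(-11t))/13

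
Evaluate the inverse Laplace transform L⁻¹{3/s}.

L⁻¹{c/s} = c, so L⁻¹{3/s} = 3

Final answer: 3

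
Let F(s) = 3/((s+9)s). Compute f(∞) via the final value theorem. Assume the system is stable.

f(∞) = lim_{s→0} sF(s) = lim_{s→0} 3/(s+9) = 1/3

Final answer: 1/3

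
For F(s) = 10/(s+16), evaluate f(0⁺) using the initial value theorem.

f(0⁺) = lim_{s→∞} s·10/(s+16) = lim_{s→∞} 10s/(s+16) = 10

Final answer: 10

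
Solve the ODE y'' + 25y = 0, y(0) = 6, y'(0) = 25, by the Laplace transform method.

L{y''} + 25L{y} = 0. s²Y - 6s - 25 + 25Y = 0. Y(s² + 25) = 6s + 25. Y = (6s + 25)/(s² + 25). Inverting: y(t) = 6cos(5t) + 5sin(5t)

Final answer: y(t) = 6cos(5t) + 5sin(5t)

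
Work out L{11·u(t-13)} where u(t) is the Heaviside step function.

L{u(t-a)} = e^(-as)/s. Here a=13, so L{u(t-13)} = e^(-13s)/s, and L{11·u(t-13)} = 11·e^(-13s)/s

Final answer: 11·e^(-13s)/s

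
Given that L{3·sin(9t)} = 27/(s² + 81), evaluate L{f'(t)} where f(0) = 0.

L{f'(t)} = s·F(s) - f(0) = s·27/(s² + 81) - 0 = 27s/(s² + 81)

Final answer: 27s/(s² + 81)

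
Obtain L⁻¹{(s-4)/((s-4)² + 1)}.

Using frequency shift: L⁻¹{(s-a)/((s-a)² + b²)} = e^(at)cos(bt). Here a=4, b=1

Final answer: e^(4t)·cos(t)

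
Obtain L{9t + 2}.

L{9t + 2} = 9·L{t} + 2·L{1} = 9/s² + 2/s

Final answer: 9/s² + 2/s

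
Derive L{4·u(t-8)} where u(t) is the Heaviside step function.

L{u(t-a)} = e^(-as)/s. Here a=8, so L{u(t-8)} = e^(-8s)/s, and L{4·u(t-8)} = 4·e^(-8s)/s

Final answer: 4·e^(-8s)/s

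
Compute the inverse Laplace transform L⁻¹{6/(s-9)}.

L⁻¹{1/(s-a)} = e^(at), so L⁻¹{1/(s-9)} = e^(9t), and L⁻¹{6/(s-9)} = 6·e^(9t)

Final answer: 6·e^(9t)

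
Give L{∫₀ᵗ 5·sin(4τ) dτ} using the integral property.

L{∫₀ᵗ f(τ)dτ} = F(s)/s with F(s) = 20/(s² + 16), so the result is (20/(s² + 16))/s = 20/(s(s² + 16))

Final answer: 20/(s(s² + 16))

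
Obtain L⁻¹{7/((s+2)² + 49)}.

Form: b/((s-a)² + b²) → e^(at)sin(bt). With a=-2, b=7

Final answer: e^(-2t)·sin(7t)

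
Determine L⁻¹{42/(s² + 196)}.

This is the form c·a/(s² + a²) with a = 14, c = 3. L⁻¹ = 3·sin(14t)

Final answer: 3·sin(14t)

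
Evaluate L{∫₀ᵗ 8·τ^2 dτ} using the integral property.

L{∫₀ᵗ f(τ)dτ} = F(s)/s with f(t) = 8t^2. F(s) = 16/s^3, so L{∫₀ᵗ 8·τ^2 dτ} = (16/s^3)/s = 16/s^4. (Check: ∫₀ᵗ 8·τ^2 dτ = 8t^3/3.)

Final answer: 16/s^4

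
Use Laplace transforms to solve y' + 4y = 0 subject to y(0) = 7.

L{y'} + 4L{y} = 0. sY - 7 + 4Y = 0. Y(s+4) = 7. Y = 7/(s+4)

Final answer: y(t) = 7e^(-4t)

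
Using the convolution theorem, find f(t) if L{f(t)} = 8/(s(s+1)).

8/(s(s+1)) = (8/s)·(1/(s+1)) = L{8}·L{e^(-t)}. By convolution, f(t) = 8*e^(-t) = ∫₀ᵗ 8·e^(-τ) dτ = 8·(1 - e^(-t))/1

Final answer: 8·(1 - e^(-t))/1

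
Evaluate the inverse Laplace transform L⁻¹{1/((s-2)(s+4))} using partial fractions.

Decompose: A/(s-2) + B/(s+4). A = 1/6, B = -1/6. f(t) = (e^(2t) - e^(-4t))/6

Final answer: (e^(2t) - e^(-4t))/6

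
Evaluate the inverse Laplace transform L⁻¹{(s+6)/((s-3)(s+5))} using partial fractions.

Using partial fractions, f(t) = (9e^(3t) - e^(-5t))/8

Final answer: (9e^(3t) - e^(-5t))/8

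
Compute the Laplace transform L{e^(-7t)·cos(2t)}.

L{e^(at)·cos(ωt)} = (s-a)/((s-a)² + ω²), so L{e^(-7t)·cos(2t)} = (s+7)/((s+7)² + 4)

Final answer: (s+7)/((s+7)² + 4)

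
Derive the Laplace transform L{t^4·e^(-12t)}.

L{t^n·e^(at)} = n!/(s-a)^(n+1), so L{t^4·e^(-12t)} = 24/(s+12)^5

Final answer: 24/(s+12)^5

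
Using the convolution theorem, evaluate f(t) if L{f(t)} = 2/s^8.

2/s^8 = (2/s)·(1/s^7) = L{2}·L{t^6/720}. By convolution, f(t) = 2*t^6/720 = ∫₀ᵗ 2·τ^6/720 dτ = 2·t^7/5040

Final answer: 2·t^7/5040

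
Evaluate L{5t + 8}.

L{5t + 8} = 5·L{t} + 8·L{1} = 5/s² + 8/s

Final answer: 5/s² + 8/s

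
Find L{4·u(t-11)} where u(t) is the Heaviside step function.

L{u(t-a)} = e^(-as)/s. Here a=11, so L{u(t-11)} = e^(-11s)/s, and L{4·u(t-11)} = 4·e^(-11s)/s

Final answer: 4·e^(-11s)/s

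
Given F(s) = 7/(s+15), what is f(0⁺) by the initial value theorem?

f(0⁺) = lim_{s→∞} s·7/(s+15) = lim_{s→∞} 7s/(s+15) = 7

Final answer: 7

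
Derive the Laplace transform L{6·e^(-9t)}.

L{e^(at)} = 1/(s-a), so L{e^(-9t)} = 1/(s+9). Then L{6·e^(-9t)} = 6/(s+9)

Final answer: 6/(s+9)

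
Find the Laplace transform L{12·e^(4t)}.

L{e^(at)} = 1/(s-a), so L{e^(4t)} = 1/(s-4). Then L{12·e^(4t)} = 12/(s-4)

Final answer: 12/(s-4)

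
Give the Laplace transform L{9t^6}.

L{9t^6} = 9 · L{t^6} = 9 · 720/s^7 = 6480/s^7

Final answer: 6480/s^7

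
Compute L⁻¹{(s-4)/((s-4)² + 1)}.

Using frequency shift: L⁻¹{(s-a)/((s-a)² + b²)} = e^(at)cos(bt). Here a=4, b=1

Final answer: e^(4t)·cos(t)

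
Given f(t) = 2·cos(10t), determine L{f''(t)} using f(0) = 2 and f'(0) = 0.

F(s) = 2s/(s² + 100). L{f''(t)} = s²F(s) - sf(0) - f'(0) = 2s³/(s² + 100) - 2s = (2s³ - 2s(s² + 100))/(s² + 100) = -200s/(s² + 100)

Final answer: -200s/(s² + 100)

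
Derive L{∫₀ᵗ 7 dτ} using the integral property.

L{∫₀ᵗ f(τ)dτ} = F(s)/s with f(t) = 7. F(s) = 7/s, so L{∫₀ᵗ 7 dτ} = (7/s)/s = 7/s². (Check: ∫₀ᵗ 7 dτ = 7t.)

Final answer: 7/s²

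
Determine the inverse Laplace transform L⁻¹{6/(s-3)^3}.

L⁻¹{n!/(s-a)^(n+1)} = t^n·e^(at) with n=2, a=3. So L⁻¹{2/(s-3)^3} = t^2·e^(3t), and L⁻¹{6/(s-3)^3} = (6/2)·t^2·e^(3t) = 3·t^2·e^(3t)

Final answer: 3·t^2·e^(3t)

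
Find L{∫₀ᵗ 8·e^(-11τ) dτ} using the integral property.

L{∫₀ᵗ f(τ)dτ} = F(s)/s with F(s) = 8/(s+11), so L{∫₀ᵗ 8·e^(-11τ) dτ} = 8/(s(s+11))

Final answer: 8/(s(s+11))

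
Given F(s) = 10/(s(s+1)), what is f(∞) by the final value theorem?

f(∞) = lim_{s→0} s·10/(s(s+1)) = lim_{s→0} 10/(s+1) = 10/1 = 10

Final answer: 10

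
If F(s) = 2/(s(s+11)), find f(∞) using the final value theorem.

f(∞) = lim_{s→0} s·2/(s(s+11)) = lim_{s→0} 2/(s+11) = 2/11 = 2/11

Final answer: 2/11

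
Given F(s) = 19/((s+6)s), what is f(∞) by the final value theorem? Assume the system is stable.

f(∞) = lim_{s→0} sF(s) = lim_{s→0} 19/(s+6) = 19/6

Final answer: 19/6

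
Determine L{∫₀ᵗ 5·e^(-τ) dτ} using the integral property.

L{∫₀ᵗ f(τ)dτ} = F(s)/s with F(s) = 5/(s+1), so L{∫₀ᵗ 5·e^(-τ) dτ} = 5/(s(s+1))

Final answer: 5/(s(s+1))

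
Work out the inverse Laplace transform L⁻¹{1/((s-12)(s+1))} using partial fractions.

Decompose: A/(s-12) + B/(s+1). A = 1/13, B = -1/13. f(t) = (e^(12t) - e^(-t))/13

Final answer: (e^(12t) - e^(-t))/13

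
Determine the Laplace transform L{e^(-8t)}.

L{e^(at)} = 1/(s-a), so L{e^(-8t)} = 1/(s+8)

Final answer: 1/(s+8)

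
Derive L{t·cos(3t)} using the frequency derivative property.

L{cos(3t)} = s/(s² + 9). Derivative: d/ds[s/(s² + 9)] = [(s² + 9) - s·2s]/(s² + 9)² = (9 - s²)/(s² + 9)². So L{t·cos(3t)} = -F'(s) = (s² - 9)/(s² + 9)²

Final answer: (s² - 9)/(s² + 9)²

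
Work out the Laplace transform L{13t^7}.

L{13t^7} = 13 · L{t^7} = 13 · 5040/s^8 = 65520/s^8

Final answer: 65520/s^8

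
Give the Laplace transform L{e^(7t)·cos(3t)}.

L{e^(at)·cos(ωt)} = (s-a)/((s-a)² + ω²), so L{e^(7t)·cos(3t)} = (s-7)/((s-7)² + 9)

Final answer: (s-7)/((s-7)² + 9)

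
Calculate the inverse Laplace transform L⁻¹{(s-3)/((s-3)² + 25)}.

Using frequency shift, L⁻¹{(s-3)/((s-3)² + 25)} = e^(3t)·cos(5t)

Final answer: e^(3t)·cos(5t)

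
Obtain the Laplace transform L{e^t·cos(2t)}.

L{e^(at)·cos(ωt)} = (s-a)/((s-a)² + ω²), so L{e^t·cos(2t)} = (s-1)/((s-1)² + 4)

Final answer: (s-1)/((s-1)² + 4)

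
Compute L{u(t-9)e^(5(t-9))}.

u(t-a)f(t-a) with f(t)=e^(5t). L{e^(5t)} = 1/(s-5). By time shift: e^(-9s)/(s-5)

Final answer: e^(-9s)/(s-5)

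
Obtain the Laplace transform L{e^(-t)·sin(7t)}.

L{e^(at)·sin(ωt)} = ω/((s-a)² + ω²), so L{e^(-t)·sin(7t)} = 7/((s+1)² + 49)

Final answer: 7/((s+1)² + 49)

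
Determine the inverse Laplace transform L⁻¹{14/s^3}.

L⁻¹{n!/s^(n+1)} = t^n with n=2. So L⁻¹{2/s^3} = t^2, and L⁻¹{14/s^3} = (14/2)·t^2 = 7·t^2

Final answer: 7·t^2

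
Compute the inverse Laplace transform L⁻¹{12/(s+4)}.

L⁻¹{1/(s-a)} = e^(at), so L⁻¹{1/(s+4)} = e^(-4t), and L⁻¹{12/(s+4)} = 12·e^(-4t)

Final answer: 12·e^(-4t)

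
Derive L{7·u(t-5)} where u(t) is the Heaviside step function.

L{u(t-a)} = e^(-as)/s. Here a=5, so L{u(t-5)} = e^(-5s)/s, and L{7·u(t-5)} = 7·e^(-5s)/s

Final answer: 7·e^(-5s)/s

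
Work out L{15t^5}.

L{t^n} = n!/s^(n+1). So L{15t^5} = 15·5!/s^6 = 1800/s^6

Final answer: 1800/s^6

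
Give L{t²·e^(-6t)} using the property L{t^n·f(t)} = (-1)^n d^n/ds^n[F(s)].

L{e^(-6t)} = 1/(s+6). d/ds[1/(s+6)] = -1/(s+6)². d²/ds²[1/(s+6)] = 2/(s+6)³. So L{t²·e^(-6t)} = (-1)² · 2/(s+6)³ = 2/(s+6)³

Final answer: 2/(s+6)³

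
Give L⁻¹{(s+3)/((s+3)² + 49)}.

Using frequency shift: L⁻¹{(s-a)/((s-a)² + b²)} = e^(at)cos(bt). Here a=-3, b=7

Final answer: e^(-3t)·cos(7t)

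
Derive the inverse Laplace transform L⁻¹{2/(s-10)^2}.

L⁻¹{n!/(s-a)^(n+1)} = t^n·e^(at) with n=1, a=10. So L⁻¹{1/(s-10)^2} = t·e^(10t), and L⁻¹{2/(s-10)^2} = (2/1)·t·e^(10t) = 2·t·e^(10t)

Final answer: 2·t·e^(10t)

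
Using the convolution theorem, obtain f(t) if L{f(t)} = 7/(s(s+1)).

7/(s(s+1)) = (7/s)·(1/(s+1)) = L{7}·L{e^(-t)}. By convolution, f(t) = 7*e^(-t) = ∫₀ᵗ 7·e^(-τ) dτ = 7·(1 - e^(-t))/1

Final answer: 7·(1 - e^(-t))/1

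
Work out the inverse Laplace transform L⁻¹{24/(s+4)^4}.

L⁻¹{n!/(s-a)^(n+1)} = t^n·e^(at) with n=3, a=-4. So L⁻¹{6/(s+4)^4} = t^3·e^(-4t), and L⁻¹{24/(s+4)^4} = (24/6)·t^3·e^(-4t) = 4·t^3·e^(-4t)

Final answer: 4·t^3·e^(-4t)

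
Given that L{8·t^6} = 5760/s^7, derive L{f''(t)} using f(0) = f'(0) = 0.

L{f''(t)} = s²F(s) - sf(0) - f'(0) = s²·5760/s^7 - 0 - 0 = 5760/s^5

Final answer: 5760/s^5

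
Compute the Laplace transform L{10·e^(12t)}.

L{e^(at)} = 1/(s-a), so L{e^(12t)} = 1/(s-12). Then L{10·e^(12t)} = 10/(s-12)

Final answer: 10/(s-12)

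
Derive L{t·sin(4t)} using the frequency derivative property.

L{sin(4t)} = 4/(s² + 16). By L{t·f(t)} = -F'(s): -d/ds[4/(s² + 16)] = -(4)·(-2s)/(s² + 16)² = 8s/(s² + 16)²

Final answer: 8s/(s² + 16)²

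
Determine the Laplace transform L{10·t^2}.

L{t^n} = n!/s^(n+1), so L{t^2} = 2/s^3. Then L{10·t^2} = 10·2/s^3 = 20/s^3

Final answer: 20/s^3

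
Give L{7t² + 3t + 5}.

L{7t² + 3t + 5} = 7·2/s³ + 3/s² + 5/s = 14/s³ + 3/s² + 5/s

Final answer: 14/s³ + 3/s² + 5/s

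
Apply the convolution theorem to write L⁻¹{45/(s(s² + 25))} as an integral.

45/(s(s² + 25)) = (1/s)·(45/(s² + 25)) = L{1}·L{9·sin(5t)}. So f(t) = 1*(9·sin(5t)) = ∫₀ᵗ 9·sin(5τ) dτ

Final answer: ∫₀ᵗ 9·sin(5τ) dτ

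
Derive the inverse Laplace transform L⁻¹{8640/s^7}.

L⁻¹{n!/s^(n+1)} = t^n with n=6. So L⁻¹{720/s^7} = t^6, and L⁻¹{8640/s^7} = (8640/720)·t^6 = 12·t^6

Final answer: 12·t^6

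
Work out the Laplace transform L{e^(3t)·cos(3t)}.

L{e^(at)·cos(ωt)} = (s-a)/((s-a)² + ω²), so L{e^(3t)·cos(3t)} = (s-3)/((s-3)² + 9)

Final answer: (s-3)/((s-3)² + 9)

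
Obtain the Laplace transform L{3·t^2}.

L{t^n} = n!/s^(n+1), so L{t^2} = 2/s^3. Then L{3·t^2} = 3·2/s^3 = 6/s^3

Final answer: 6/s^3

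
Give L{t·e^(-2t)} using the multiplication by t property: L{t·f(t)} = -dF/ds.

Using L{t^n·e^(at)} = n!/(s-a)^(n+1), L{t·e^(-2t)} = 1/(s+2)^2

Final answer: 1/(s+2)^2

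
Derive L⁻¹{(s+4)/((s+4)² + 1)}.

Using frequency shift: L⁻¹{(s-a)/((s-a)² + b²)} = e^(at)cos(bt). Here a=-4, b=1

Final answer: e^(-4t)·cos(t)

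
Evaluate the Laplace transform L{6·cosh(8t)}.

L{cosh(ωt)} = s/(s² - ω²), so L{cosh(8t)} = s/(s² - 64). Then L{6·cosh(8t)} = 6·s/(s² - 64) = 6s/(s² - 64)

Final answer: 6s/(s² - 64)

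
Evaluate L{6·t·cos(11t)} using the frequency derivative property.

L{cos(11t)} = s/(s² + 121). Derivative: d/ds[s/(s² + 121)] = [(s² + 121) - s·2s]/(s² + 121)² = (121 - s²)/(s² + 121)². So L{t·cos(11t)} = -F'(s) = (s² - 121)/(s² + 121)². Then L{6·t·cos(11t)} = 6·(s² - 121)/(s² + 121)²

Final answer: 6·(s² - 121)/(s² + 121)²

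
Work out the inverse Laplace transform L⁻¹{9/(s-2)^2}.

L⁻¹{n!/(s-a)^(n+1)} = t^n·e^(at) with n=1, a=2. So L⁻¹{1/(s-2)^2} = t·e^(2t), and L⁻¹{9/(s-2)^2} = (9/1)·t·e^(2t) = 9·t·e^(2t)

Final answer: 9·t·e^(2t)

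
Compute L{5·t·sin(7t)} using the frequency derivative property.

L{sin(7t)} = 7/(s² + 49). By L{t·f(t)} = -F'(s): -d/ds[7/(s² + 49)] = -(7)·(-2s)/(s² + 49)² = 14s/(s² + 49)². Then L{5·t·sin(7t)} = 5·14s/(s² + 49)² = 70s/(s² + 49)²

Final answer: 70s/(s² + 49)²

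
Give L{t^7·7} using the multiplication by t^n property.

L{7} = 7/s. d^1/ds^1[1/s] = -1/s². d^2/ds^2[1/s] = 2/s^3. d^3/ds^3[1/s] = -6/s^4. d^4/ds^4[1/s] = 24/s^5. d^5/ds^5[1/s] = -120/s^6. d^6/ds^6[1/s] = 720/s^7. d^7/ds^7[1/s] = -5040/s^8. So L{t^7} = (-1)^{7}·-5040/s^8 = 5040/s^8. Then L{t^7·7} = 7·5040/s^8 = 35280/s^8

Final answer: 35280/s^8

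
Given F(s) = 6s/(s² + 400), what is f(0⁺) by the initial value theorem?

f(0⁺) = lim_{s→∞} s·6s/(s² + 400) = lim_{s→∞} 6s²/(s² + 400) = 6

Final answer: 6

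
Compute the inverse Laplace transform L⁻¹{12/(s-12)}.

L⁻¹{1/(s-a)} = e^(at), so L⁻¹{1/(s-12)} = e^(12t), and L⁻¹{12/(s-12)} = 12·e^(12t)

Final answer: 12·e^(12t)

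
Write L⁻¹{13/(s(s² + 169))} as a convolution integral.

13/(s(s² + 169)) = (1/s)·(13/(s² + 169)) = L{1}·L{sin(13t)}. So f(t) = 1*(sin(13t)) = ∫₀ᵗ sin(13τ) dτ

Final answer: ∫₀ᵗ sin(13τ) dτ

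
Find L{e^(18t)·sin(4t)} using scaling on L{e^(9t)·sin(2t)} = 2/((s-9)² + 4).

Scaling with a=2: L{e^(18t)·sin(4t)} = (1/2) · 2/((s/2-9)² + 4). Simplifying: 4/((s-18)² + 16)

Final answer: 4/((s-18)² + 16)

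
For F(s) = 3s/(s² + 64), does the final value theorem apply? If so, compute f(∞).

The final value theorem requires all poles of sF(s) in the left half-plane. sF(s) = 3s²/(s² + 64) has poles at s = ±8i (imaginary axis). Theorem does NOT apply (oscillatory system).

Final answer: Not applicable (oscillatory)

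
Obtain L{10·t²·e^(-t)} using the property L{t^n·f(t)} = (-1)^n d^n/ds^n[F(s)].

L{e^(-t)} = 1/(s+1). d/ds[1/(s+1)] = -1/(s+1)². d²/ds²[1/(s+1)] = 2/(s+1)³. So L{t²·e^(-t)} = (-1)² · 2/(s+1)³ = 2/(s+1)³. Then L{10·t²·e^(-t)} = 10·2/(s+1)³ = 20/(s+1)³

Final answer: 20/(s+1)³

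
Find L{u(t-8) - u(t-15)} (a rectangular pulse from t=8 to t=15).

L{u(t-a)} = e^(-as)/s. L{u(t-8) - u(t-15)} = (e^(-8s) - e^(-15s))/s

Final answer: (e^(-8s) - e^(-15s))/s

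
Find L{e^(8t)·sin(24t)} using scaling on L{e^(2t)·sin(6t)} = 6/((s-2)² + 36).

Scaling with a=4: L{e^(8t)·sin(24t)} = (1/4) · 6/((s/4-2)² + 36). Simplifying: 24/((s-8)² + 576)

Final answer: 24/((s-8)² + 576)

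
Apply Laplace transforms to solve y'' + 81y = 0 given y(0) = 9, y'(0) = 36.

L{y''} + 81L{y} = 0. s²Y - 9s - 36 + 81Y = 0. Y(s² + 81) = 9s + 36. Y = (9s + 36)/(s² + 81). Inverting: y(t) = 9cos(9t) + 4sin(9t)

Final answer: y(t) = 9cos(9t) + 4sin(9t)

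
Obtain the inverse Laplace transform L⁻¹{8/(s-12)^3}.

L⁻¹{n!/(s-a)^(n+1)} = t^n·e^(at) with n=2, a=12. So L⁻¹{2/(s-12)^3} = t^2·e^(12t), and L⁻¹{8/(s-12)^3} = (8/2)·t^2·e^(12t) = 4·t^2·e^(12t)

Final answer: 4·t^2·e^(12t)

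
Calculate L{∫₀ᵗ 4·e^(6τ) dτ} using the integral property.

L{∫₀ᵗ f(τ)dτ} = F(s)/s with F(s) = 4/(s-6), so L{∫₀ᵗ 4·e^(6τ) dτ} = 4/(s(s-6))

Final answer: 4/(s(s-6))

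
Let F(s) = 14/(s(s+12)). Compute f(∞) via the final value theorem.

f(∞) = lim_{s→0} s·14/(s(s+12)) = lim_{s→0} 14/(s+12) = 14/12 = 7/6

Final answer: 7/6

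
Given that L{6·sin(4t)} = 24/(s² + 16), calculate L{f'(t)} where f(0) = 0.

L{f'(t)} = s·F(s) - f(0) = s·24/(s² + 16) - 0 = 24s/(s² + 16)

Final answer: 24s/(s² + 16)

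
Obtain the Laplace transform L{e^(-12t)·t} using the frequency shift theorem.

L{e^(at)·t^n} = n!/(s-a)^(n+1), so L{e^(-12t)·t} = 1/(s+12)^2

Final answer: 1/(s+12)^2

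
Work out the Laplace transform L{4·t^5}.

L{t^n} = n!/s^(n+1), so L{t^5} = 120/s^6. Then L{4·t^5} = 4·120/s^6 = 480/s^6

Final answer: 480/s^6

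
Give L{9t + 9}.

L{9t + 9} = 9·L{t} + 9·L{1} = 9/s² + 9/s

Final answer: 9/s² + 9/s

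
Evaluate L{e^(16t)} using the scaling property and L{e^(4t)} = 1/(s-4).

Using L{f(at)} = (1/a)F(s/a) with a=4 and f(t) = e^(4t): L{e^(16t)} = (1/4) · 1/((s/4)-4) = (1/4) · 4/(s-16) = 1/(s-16)

Final answer: 1/(s-16)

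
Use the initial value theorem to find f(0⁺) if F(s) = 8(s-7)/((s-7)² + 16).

f(0⁺) = lim_{s→∞} sF(s) = lim_{s→∞} 8s(s-7)/((s-7)² + 16) = 8

Final answer: 8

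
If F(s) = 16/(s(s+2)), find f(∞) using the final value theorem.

f(∞) = lim_{s→0} s·16/(s(s+2)) = lim_{s→0} 16/(s+2) = 16/2 = 8

Final answer: 8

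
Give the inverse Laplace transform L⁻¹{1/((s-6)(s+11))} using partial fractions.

Decompose: A/(s-6) + B/(s+11). A = 1/17, B = -1/17. f(t) = (e^(6t) - e^(-11t))/17

Final answer: (e^(6t) - e^(-11t))/17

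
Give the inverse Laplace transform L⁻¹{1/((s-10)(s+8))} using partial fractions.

Decompose: A/(s-10) + B/(s+8). A = 1/18, B = -1/18. f(t) = (e^(10t) - e^(-8t))/18

Final answer: (e^(10t) - e^(-8t))/18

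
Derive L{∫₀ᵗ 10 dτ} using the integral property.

L{∫₀ᵗ f(τ)dτ} = F(s)/s with f(t) = 10. F(s) = 10/s, so L{∫₀ᵗ 10 dτ} = (10/s)/s = 10/s². (Check: ∫₀ᵗ 10 dτ = 10t.)

Final answer: 10/s²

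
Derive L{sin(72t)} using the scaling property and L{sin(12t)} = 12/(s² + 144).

Using L{f(at)} = (1/a)F(s/a) with a=6: L{sin(72t)} = (1/6) · 12/((s/6)² + 144) = (1/6) · 12·36/(s² + 5184) = 72/(s² + 5184)

Final answer: 72/(s² + 5184)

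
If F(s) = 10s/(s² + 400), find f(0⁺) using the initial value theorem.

f(0⁺) = lim_{s→∞} s·10s/(s² + 400) = lim_{s→∞} 10s²/(s² + 400) = 10

Final answer: 10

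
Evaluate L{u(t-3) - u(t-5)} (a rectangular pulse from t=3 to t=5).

L{u(t-a)} = e^(-as)/s. L{u(t-3) - u(t-5)} = (e^(-3s) - e^(-5s))/s

Final answer: (e^(-3s) - e^(-5s))/s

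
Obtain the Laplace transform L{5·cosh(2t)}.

L{cosh(ωt)} = s/(s² - ω²), so L{cosh(2t)} = s/(s² - 4). Then L{5·cosh(2t)} = 5·s/(s² - 4) = 5s/(s² - 4)

Final answer: 5s/(s² - 4)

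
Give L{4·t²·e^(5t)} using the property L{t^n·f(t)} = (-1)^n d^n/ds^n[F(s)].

L{e^(5t)} = 1/(s-5). d/ds[1/(s-5)] = -1/(s-5)². d²/ds²[1/(s-5)] = 2/(s-5)³. So L{t²·e^(5t)} = (-1)² · 2/(s-5)³ = 2/(s-5)³. Then L{4·t²·e^(5t)} = 4·2/(s-5)³ = 8/(s-5)³

Final answer: 8/(s-5)³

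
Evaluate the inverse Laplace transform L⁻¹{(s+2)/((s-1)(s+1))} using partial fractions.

Using partial fractions, f(t) = (3e^t - e^(-t))/2

Final answer: (3e^t - e^(-t))/2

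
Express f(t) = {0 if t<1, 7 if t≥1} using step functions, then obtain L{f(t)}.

f(t) = 7·u(t-1). L{u(t-1)} = e^(-s)/s, so L{f(t)} = 7·e^(-s)/s

Final answer: 7·e^(-s)/s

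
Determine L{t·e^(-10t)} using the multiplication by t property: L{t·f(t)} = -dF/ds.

Using L{t^n·e^(at)} = n!/(s-a)^(n+1), L{t·e^(-10t)} = 1/(s+10)^2

Final answer: 1/(s+10)^2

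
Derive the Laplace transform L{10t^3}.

L{10t^3} = 10 · L{t^3} = 10 · 6/s^4 = 60/s^4

Final answer: 60/s^4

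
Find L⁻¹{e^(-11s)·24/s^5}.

L⁻¹{24/s^5} = t^4. By the time shift theorem, L⁻¹{e^(-as)F(s)} = u(t-a)f(t-a) with a=11, so L⁻¹{e^(-11s)·24/s^5} = u(t-11)·(t-11)^4

Final answer: u(t-11)·(t-11)^4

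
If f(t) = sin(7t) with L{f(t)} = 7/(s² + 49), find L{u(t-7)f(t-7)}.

Time shift theorem: L{u(t-a)f(t-a)} = e^(-as)F(s). Here a=7, F(s) = 7/(s² + 49), so L{u(t-7)f(t-7)} = e^(-7s)·7/(s² + 49)

Final answer: e^(-7s)·7/(s² + 49)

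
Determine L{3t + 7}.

L{3t + 7} = 3·L{t} + 7·L{1} = 3/s² + 7/s

Final answer: 3/s² + 7/s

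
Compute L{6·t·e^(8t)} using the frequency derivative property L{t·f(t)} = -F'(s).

L{e^(8t)} = 1/(s-8). By frequency derivative: L{t·e^(8t)} = -d/ds[1/(s-8)] = -(-1)/(s-8)² = 1/(s-8)². Then L{6·t·e^(8t)} = 6·1/(s-8)² = 6/(s-8)²

Final answer: 6/(s-8)²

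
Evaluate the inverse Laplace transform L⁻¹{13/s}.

L⁻¹{c/s} = c, so L⁻¹{13/s} = 13

Final answer: 13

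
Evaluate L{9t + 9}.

L{9t + 9} = 9·L{t} + 9·L{1} = 9/s² + 9/s

Final answer: 9/s² + 9/s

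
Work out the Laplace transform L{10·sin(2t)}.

L{sin(ωt)} = ω/(s² + ω²), so L{sin(2t)} = 2/(s² + 4). Then L{10·sin(2t)} = 10·2/(s² + 4) = 20/(s² + 4)

Final answer: 20/(s² + 4)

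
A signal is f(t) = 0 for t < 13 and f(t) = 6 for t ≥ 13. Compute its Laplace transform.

f(t) = 6·u(t-13). L{u(t-13)} = e^(-13s)/s, so L{f(t)} = 6·e^(-13s)/s

Final answer: 6·e^(-13s)/s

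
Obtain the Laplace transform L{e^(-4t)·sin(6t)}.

L{e^(at)·sin(ωt)} = ω/((s-a)² + ω²), so L{e^(-4t)·sin(6t)} = 6/((s+4)² + 36)

Final answer: 6/((s+4)² + 36)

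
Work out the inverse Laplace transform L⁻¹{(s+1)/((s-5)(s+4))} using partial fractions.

Using partial fractions, f(t) = (6e^(5t) + 3e^(-4t))/9

Final answer: (6e^(5t) + 3e^(-4t))/9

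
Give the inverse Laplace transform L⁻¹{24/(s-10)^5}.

L⁻¹{n!/(s-a)^(n+1)} = t^n·e^(at), so L⁻¹{24/(s-10)^5} = t^4·e^(10t)

Final answer: t^4·e^(10t)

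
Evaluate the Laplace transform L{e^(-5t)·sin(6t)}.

L{e^(at)·sin(ωt)} = ω/((s-a)² + ω²), so L{e^(-5t)·sin(6t)} = 6/((s+5)² + 36)

Final answer: 6/((s+5)² + 36)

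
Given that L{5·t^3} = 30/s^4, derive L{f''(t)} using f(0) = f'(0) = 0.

L{f''(t)} = s²F(s) - sf(0) - f'(0) = s²·30/s^4 - 0 - 0 = 30/s^2

Final answer: 30/s^2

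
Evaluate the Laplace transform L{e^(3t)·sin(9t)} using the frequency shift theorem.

Frequency shift: L{e^(at)f(t)} = F(s-a). L{e^(3t)·sin(9t)} = 9/((s-3)² + 81)

Final answer: 9/((s-3)² + 81)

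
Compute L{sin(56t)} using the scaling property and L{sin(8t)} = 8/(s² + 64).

Using L{f(at)} = (1/a)F(s/a) with a=7: L{sin(56t)} = (1/7) · 8/((s/7)² + 64) = (1/7) · 8·49/(s² + 3136) = 56/(s² + 3136)

Final answer: 56/(s² + 3136)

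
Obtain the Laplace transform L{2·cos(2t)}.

L{cos(ωt)} = s/(s² + ω²), so L{cos(2t)} = s/(s² + 4). Then L{2·cos(2t)} = 2·s/(s² + 4) = 2s/(s² + 4)

Final answer: 2s/(s² + 4)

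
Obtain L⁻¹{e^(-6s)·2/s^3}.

L⁻¹{2/s^3} = t^2. By the time shift theorem, L⁻¹{e^(-as)F(s)} = u(t-a)f(t-a) with a=6, so L⁻¹{e^(-6s)·2/s^3} = u(t-6)·(t-6)^2

Final answer: u(t-6)·(t-6)^2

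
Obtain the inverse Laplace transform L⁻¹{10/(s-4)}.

L⁻¹{1/(s-a)} = e^(at), so L⁻¹{1/(s-4)} = e^(4t), and L⁻¹{10/(s-4)} = 10·e^(4t)

Final answer: 10·e^(4t)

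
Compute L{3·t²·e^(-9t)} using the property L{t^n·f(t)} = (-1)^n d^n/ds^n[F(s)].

L{e^(-9t)} = 1/(s+9). d/ds[1/(s+9)] = -1/(s+9)². d²/ds²[1/(s+9)] = 2/(s+9)³. So L{t²·e^(-9t)} = (-1)² · 2/(s+9)³ = 2/(s+9)³. Then L{3·t²·e^(-9t)} = 3·2/(s+9)³ = 6/(s+9)³

Final answer: 6/(s+9)³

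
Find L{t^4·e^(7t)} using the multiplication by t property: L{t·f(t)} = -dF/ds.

Using L{t^n·e^(at)} = n!/(s-a)^(n+1), L{t^4·e^(7t)} = 24/(s-7)^5

Final answer: 24/(s-7)^5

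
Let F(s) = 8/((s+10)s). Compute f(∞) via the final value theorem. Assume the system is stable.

f(∞) = lim_{s→0} sF(s) = lim_{s→0} 8/(s+10) = 4/5

Final answer: 4/5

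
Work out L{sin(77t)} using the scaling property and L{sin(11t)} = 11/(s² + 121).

Using L{f(at)} = (1/a)F(s/a) with a=7: L{sin(77t)} = (1/7) · 11/((s/7)² + 121) = (1/7) · 11·49/(s² + 5929) = 77/(s² + 5929)

Final answer: 77/(s² + 5929)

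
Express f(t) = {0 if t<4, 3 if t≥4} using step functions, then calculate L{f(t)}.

f(t) = 3·u(t-4). L{u(t-4)} = e^(-4s)/s, so L{f(t)} = 3·e^(-4s)/s

Final answer: 3·e^(-4s)/s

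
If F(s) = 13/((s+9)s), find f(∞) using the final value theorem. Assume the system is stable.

f(∞) = lim_{s→0} sF(s) = lim_{s→0} 13/(s+9) = 13/9

Final answer: 13/9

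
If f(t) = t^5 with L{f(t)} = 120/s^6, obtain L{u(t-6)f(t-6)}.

Time shift theorem: L{u(t-a)f(t-a)} = e^(-as)F(s). Here a=6, F(s) = 120/s^6, so L{u(t-6)f(t-6)} = e^(-6s)·120/s^6

Final answer: e^(-6s)·120/s^6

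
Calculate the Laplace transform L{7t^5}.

L{7t^5} = 7 · L{t^5} = 7 · 120/s^6 = 840/s^6

Final answer: 840/s^6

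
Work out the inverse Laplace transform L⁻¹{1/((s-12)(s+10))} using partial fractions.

Decompose: A/(s-12) + B/(s+10). A = 1/22, B = -1/22. f(t) = (e^(12t) - e^(-10t))/22

Final answer: (e^(12t) - e^(-10t))/22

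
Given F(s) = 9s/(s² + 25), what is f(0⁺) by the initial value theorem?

f(0⁺) = lim_{s→∞} s·9s/(s² + 25) = lim_{s→∞} 9s²/(s² + 25) = 9

Final answer: 9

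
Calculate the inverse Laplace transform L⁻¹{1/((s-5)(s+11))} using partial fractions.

Decompose: A/(s-5) + B/(s+11). A = 1/16, B = -1/16. f(t) = (e^(5t) - e^(-11t))/16

Final answer: (e^(5t) - e^(-11t))/16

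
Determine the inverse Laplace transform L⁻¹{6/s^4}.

L⁻¹{n!/s^(n+1)} = t^n with n=3. So L⁻¹{6/s^4} = t^3

Final answer: t^3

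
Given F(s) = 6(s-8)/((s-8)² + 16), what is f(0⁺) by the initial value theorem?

f(0⁺) = lim_{s→∞} sF(s) = lim_{s→∞} 6s(s-8)/((s-8)² + 16) = 6

Final answer: 6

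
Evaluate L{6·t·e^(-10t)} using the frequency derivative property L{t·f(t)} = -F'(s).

L{e^(-10t)} = 1/(s+10). By frequency derivative: L{t·e^(-10t)} = -d/ds[1/(s+10)] = -(-1)/(s+10)² = 1/(s+10)². Then L{6·t·e^(-10t)} = 6·1/(s+10)² = 6/(s+10)²

Final answer: 6/(s+10)²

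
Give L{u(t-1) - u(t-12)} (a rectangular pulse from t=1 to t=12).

L{u(t-a)} = e^(-as)/s. L{u(t-1) - u(t-12)} = (e^(-s) - e^(-12s))/s

Final answer: (e^(-s) - e^(-12s))/s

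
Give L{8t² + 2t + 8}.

L{8t² + 2t + 8} = 8·2/s³ + 2/s² + 8/s = 16/s³ + 2/s² + 8/s

Final answer: 16/s³ + 2/s² + 8/s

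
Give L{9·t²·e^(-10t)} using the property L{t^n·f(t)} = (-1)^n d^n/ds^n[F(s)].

L{e^(-10t)} = 1/(s+10). d/ds[1/(s+10)] = -1/(s+10)². d²/ds²[1/(s+10)] = 2/(s+10)³. So L{t²·e^(-10t)} = (-1)² · 2/(s+10)³ = 2/(s+10)³. Then L{9·t²·e^(-10t)} = 9·2/(s+10)³ = 18/(s+10)³

Final answer: 18/(s+10)³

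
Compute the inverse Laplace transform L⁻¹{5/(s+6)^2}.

L⁻¹{n!/(s-a)^(n+1)} = t^n·e^(at) with n=1, a=-6. So L⁻¹{1/(s+6)^2} = t·e^(-6t), and L⁻¹{5/(s+6)^2} = (5/1)·t·e^(-6t) = 5·t·e^(-6t)

Final answer: 5·t·e^(-6t)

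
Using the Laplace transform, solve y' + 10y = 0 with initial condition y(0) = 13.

L{y'} + 10L{y} = 0. sY - 13 + 10Y = 0. Y(s+10) = 13. Y = 13/(s+10)

Final answer: y(t) = 13e^(-10t)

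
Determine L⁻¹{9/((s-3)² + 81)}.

Form: b/((s-a)² + b²) → e^(at)sin(bt). With a=3, b=9

Final answer: e^(3t)·sin(9t)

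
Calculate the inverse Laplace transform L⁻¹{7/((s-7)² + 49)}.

Using frequency shift, L⁻¹{7/((s-7)² + 49)} = e^(7t)·sin(7t)

Final answer: e^(7t)·sin(7t)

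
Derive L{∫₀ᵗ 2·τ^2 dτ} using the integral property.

L{∫₀ᵗ f(τ)dτ} = F(s)/s with f(t) = 2t^2. F(s) = 4/s^3, so L{∫₀ᵗ 2·τ^2 dτ} = (4/s^3)/s = 4/s^4. (Check: ∫₀ᵗ 2·τ^2 dτ = 2t^3/3.)

Final answer: 4/s^4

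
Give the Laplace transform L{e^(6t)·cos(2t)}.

L{e^(at)·cos(ωt)} = (s-a)/((s-a)² + ω²), so L{e^(6t)·cos(2t)} = (s-6)/((s-6)² + 4)

Final answer: (s-6)/((s-6)² + 4)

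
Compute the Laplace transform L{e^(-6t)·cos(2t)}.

L{e^(at)·cos(ωt)} = (s-a)/((s-a)² + ω²), so L{e^(-6t)·cos(2t)} = (s+6)/((s+6)² + 4)

Final answer: (s+6)/((s+6)² + 4)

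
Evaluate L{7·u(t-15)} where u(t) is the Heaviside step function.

L{u(t-a)} = e^(-as)/s. Here a=15, so L{u(t-15)} = e^(-15s)/s, and L{7·u(t-15)} = 7·e^(-15s)/s

Final answer: 7·e^(-15s)/s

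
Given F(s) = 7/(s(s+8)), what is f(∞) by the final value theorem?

f(∞) = lim_{s→0} s·7/(s(s+8)) = lim_{s→0} 7/(s+8) = 7/8 = 7/8

Final answer: 7/8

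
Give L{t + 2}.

L{t + 2} = L{t} + 2·L{1} = 1/s² + 2/s

Final answer: 1/s² + 2/s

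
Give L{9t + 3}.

L{9t + 3} = 9·L{t} + 3·L{1} = 9/s² + 3/s

Final answer: 9/s² + 3/s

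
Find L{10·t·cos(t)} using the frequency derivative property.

L{cos(t)} = s/(s² + 1). Derivative: d/ds[s/(s² + 1)] = [(s² + 1) - s·2s]/(s² + 1)² = (1 - s²)/(s² + 1)². So L{t·cos(t)} = -F'(s) = (s² - 1)/(s² + 1)². Then L{10·t·cos(t)} = 10·(s² - 1)/(s² + 1)²

Final answer: 10·(s² - 1)/(s² + 1)²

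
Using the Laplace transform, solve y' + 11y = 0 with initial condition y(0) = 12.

L{y'} + 11L{y} = 0. sY - 12 + 11Y = 0. Y(s+11) = 12. Y = 12/(s+11)

Final answer: y(t) = 12e^(-11t)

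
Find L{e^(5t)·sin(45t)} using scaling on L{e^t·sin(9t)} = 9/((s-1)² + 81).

Scaling with a=5: L{e^(5t)·sin(45t)} = (1/5) · 9/((s/5-1)² + 81). Simplifying: 45/((s-5)² + 2025)

Final answer: 45/((s-5)² + 2025)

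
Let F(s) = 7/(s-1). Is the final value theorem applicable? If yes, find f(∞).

sF(s) = 7s/(s-1) has a pole at s = 1 in the right half-plane. Theorem does NOT apply (unstable system; f(t) = 7·e^t grows without bound).

Final answer: Not applicable (unstable)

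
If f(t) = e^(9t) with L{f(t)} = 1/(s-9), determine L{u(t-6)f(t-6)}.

Time shift theorem: L{u(t-a)f(t-a)} = e^(-as)F(s). Here a=6, F(s) = 1/(s-9), so L{u(t-6)f(t-6)} = e^(-6s)·1/(s-9)

Final answer: e^(-6s)·1/(s-9)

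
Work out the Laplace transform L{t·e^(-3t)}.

L{t^n·e^(at)} = n!/(s-a)^(n+1), so L{t·e^(-3t)} = 1/(s+3)^2

Final answer: 1/(s+3)^2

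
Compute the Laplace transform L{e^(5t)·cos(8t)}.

L{e^(at)·cos(ωt)} = (s-a)/((s-a)² + ω²), so L{e^(5t)·cos(8t)} = (s-5)/((s-5)² + 64)

Final answer: (s-5)/((s-5)² + 64)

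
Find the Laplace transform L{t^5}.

L{t^n} = n!/s^(n+1), so L{t^5} = 120/s^6

Final answer: 120/s^6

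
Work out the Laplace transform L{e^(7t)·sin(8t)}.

L{e^(at)·sin(ωt)} = ω/((s-a)² + ω²), so L{e^(7t)·sin(8t)} = 8/((s-7)² + 64)

Final answer: 8/((s-7)² + 64)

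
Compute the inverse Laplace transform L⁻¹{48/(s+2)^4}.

L⁻¹{n!/(s-a)^(n+1)} = t^n·e^(at) with n=3, a=-2. So L⁻¹{6/(s+2)^4} = t^3·e^(-2t), and L⁻¹{48/(s+2)^4} = (48/6)·t^3·e^(-2t) = 8·t^3·e^(-2t)

Final answer: 8·t^3·e^(-2t)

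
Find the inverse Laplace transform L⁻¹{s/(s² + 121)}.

L⁻¹{s/(s² + 121)} = cos(11t)

Final answer: cos(11t)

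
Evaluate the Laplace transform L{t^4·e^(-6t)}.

L{t^n·e^(at)} = n!/(s-a)^(n+1), so L{t^4·e^(-6t)} = 24/(s+6)^5

Final answer: 24/(s+6)^5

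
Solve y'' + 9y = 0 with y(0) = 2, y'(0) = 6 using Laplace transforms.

L{y''} + 9L{y} = 0. s²Y - 2s - 6 + 9Y = 0. Y(s² + 9) = 2s + 6. Y = (2s + 6)/(s² + 9). Inverting: y(t) = 2cos(3t) + 2sin(3t)

Final answer: y(t) = 2cos(3t) + 2sin(3t)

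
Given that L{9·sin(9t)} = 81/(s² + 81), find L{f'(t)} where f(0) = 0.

L{f'(t)} = s·F(s) - f(0) = s·81/(s² + 81) - 0 = 81s/(s² + 81)

Final answer: 81s/(s² + 81)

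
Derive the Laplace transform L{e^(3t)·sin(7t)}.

L{e^(at)·sin(ωt)} = ω/((s-a)² + ω²), so L{e^(3t)·sin(7t)} = 7/((s-3)² + 49)

Final answer: 7/((s-3)² + 49)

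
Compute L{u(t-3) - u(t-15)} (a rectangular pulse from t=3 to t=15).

L{u(t-a)} = e^(-as)/s. L{u(t-3) - u(t-15)} = (e^(-3s) - e^(-15s))/s

Final answer: (e^(-3s) - e^(-15s))/s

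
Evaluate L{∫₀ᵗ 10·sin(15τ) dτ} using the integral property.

L{∫₀ᵗ f(τ)dτ} = F(s)/s with F(s) = 150/(s² + 225), so the result is (150/(s² + 225))/s = 150/(s(s² + 225))

Final answer: 150/(s(s² + 225))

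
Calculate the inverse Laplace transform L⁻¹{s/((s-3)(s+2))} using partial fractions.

Using partial fractions, f(t) = (3e^(3t) + 2e^(-2t))/5

Final answer: (3e^(3t) + 2e^(-2t))/5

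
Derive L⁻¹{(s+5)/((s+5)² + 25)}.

Using frequency shift: L⁻¹{(s-a)/((s-a)² + b²)} = e^(at)cos(bt). Here a=-5, b=5

Final answer: e^(-5t)·cos(5t)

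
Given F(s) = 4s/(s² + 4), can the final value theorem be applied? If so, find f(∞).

The final value theorem requires all poles of sF(s) in the left half-plane. sF(s) = 4s²/(s² + 4) has poles at s = ±2i (imaginary axis). Theorem does NOT apply (oscillatory system).

Final answer: Not applicable (oscillatory)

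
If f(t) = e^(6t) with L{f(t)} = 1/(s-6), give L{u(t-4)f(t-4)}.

Time shift theorem: L{u(t-a)f(t-a)} = e^(-as)F(s). Here a=4, F(s) = 1/(s-6), so L{u(t-4)f(t-4)} = e^(-4s)·1/(s-6)

Final answer: e^(-4s)·1/(s-6)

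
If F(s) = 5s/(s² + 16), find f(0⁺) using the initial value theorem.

f(0⁺) = lim_{s→∞} s·5s/(s² + 16) = lim_{s→∞} 5s²/(s² + 16) = 5

Final answer: 5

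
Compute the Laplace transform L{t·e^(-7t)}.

L{t^n·e^(at)} = n!/(s-a)^(n+1), so L{t·e^(-7t)} = 1/(s+7)^2

Final answer: 1/(s+7)^2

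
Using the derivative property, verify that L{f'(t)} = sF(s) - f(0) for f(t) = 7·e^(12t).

f'(t) = 84e^(12t). Direct: L{f'(t)} = 84/(s-12). Property: s·7/(s-12) - 7 = (7s - 7(s-12))/(s-12) = 84/(s-12). ✓

Final answer: 84/(s-12)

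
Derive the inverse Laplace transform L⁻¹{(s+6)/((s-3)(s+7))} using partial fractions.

Using partial fractions, f(t) = (9e^(3t) + e^(-7t))/10

Final answer: (9e^(3t) + e^(-7t))/10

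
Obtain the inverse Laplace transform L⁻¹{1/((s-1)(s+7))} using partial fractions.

Decompose: A/(s-1) + B/(s+7). A = 1/8, B = -1/8. f(t) = (e^t - e^(-7t))/8

Final answer: (e^t - e^(-7t))/8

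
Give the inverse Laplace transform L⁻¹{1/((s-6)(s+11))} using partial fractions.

Decompose: A/(s-6) + B/(s+11). A = 1/17, B = -1/17. f(t) = (e^(6t) - e^(-11t))/17

Final answer: (e^(6t) - e^(-11t))/17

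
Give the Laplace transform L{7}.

L{7} = 7 · L{1} = 7/s

Final answer: 7/s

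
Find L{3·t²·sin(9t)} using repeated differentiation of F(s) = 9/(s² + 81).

F(s) = 9/(s² + 81). F'(s) = -18s/(s² + 81)². F''(s) = -18(81 - 3s²)/(s² + 81)³ = (54s² - 1458)/(s² + 81)³. So L{t²·sin(9t)} = (-1)² F''(s) = (54s² - 1458)/(s² + 81)³. Then L{3·t²·sin(9t)} = 3·(54s² - 1458)/(s² + 81)³ = (162s² - 4374)/(s² + 81)³

Final answer: (162s² - 4374)/(s² + 81)³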